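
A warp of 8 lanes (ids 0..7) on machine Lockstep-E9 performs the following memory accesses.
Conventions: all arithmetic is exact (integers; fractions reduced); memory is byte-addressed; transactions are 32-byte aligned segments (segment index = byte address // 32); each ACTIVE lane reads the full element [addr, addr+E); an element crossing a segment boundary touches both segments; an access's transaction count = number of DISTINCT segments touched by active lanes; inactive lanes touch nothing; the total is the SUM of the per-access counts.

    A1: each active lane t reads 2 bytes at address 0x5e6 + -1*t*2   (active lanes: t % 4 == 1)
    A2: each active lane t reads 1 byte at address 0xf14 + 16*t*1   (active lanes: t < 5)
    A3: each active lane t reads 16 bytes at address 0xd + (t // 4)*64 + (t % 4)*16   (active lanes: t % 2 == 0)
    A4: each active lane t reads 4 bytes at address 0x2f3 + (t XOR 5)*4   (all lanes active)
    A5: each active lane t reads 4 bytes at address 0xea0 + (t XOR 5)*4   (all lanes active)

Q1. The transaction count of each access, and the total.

A1: 2 transactions
A2: 3 transactions
A3: 4 transactions
A4: 2 transactions
A5: 1 transaction

Answer: 2,3,4,2,1; total 12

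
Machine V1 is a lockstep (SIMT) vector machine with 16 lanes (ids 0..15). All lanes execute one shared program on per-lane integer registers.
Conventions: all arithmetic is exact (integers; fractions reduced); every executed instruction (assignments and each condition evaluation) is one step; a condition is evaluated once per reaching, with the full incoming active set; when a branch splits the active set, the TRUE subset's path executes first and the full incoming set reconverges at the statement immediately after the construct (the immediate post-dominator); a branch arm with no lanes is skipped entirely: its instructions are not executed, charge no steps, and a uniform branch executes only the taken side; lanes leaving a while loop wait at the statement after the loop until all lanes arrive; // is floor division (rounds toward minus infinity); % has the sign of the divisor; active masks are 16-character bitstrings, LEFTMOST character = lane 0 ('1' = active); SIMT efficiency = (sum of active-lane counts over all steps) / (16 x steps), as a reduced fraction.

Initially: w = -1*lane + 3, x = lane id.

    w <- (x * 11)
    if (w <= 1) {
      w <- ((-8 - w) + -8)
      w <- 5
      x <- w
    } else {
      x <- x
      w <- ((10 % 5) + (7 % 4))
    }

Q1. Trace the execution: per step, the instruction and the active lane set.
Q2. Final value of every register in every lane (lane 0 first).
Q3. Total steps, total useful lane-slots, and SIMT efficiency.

step 0: w <- (x * 11)                1111111111111111
step 1: eval (w <= 1)                1111111111111111
step 2: w <- ((-8 - w) + -8)         1000000000000000
step 3: w <- 5                       1000000000000000
step 4: x <- w                       1000000000000000
step 5: x <- x                       0111111111111111
step 6: w <- ((10 % 5) + (7 % 4))    0111111111111111

Answer: 7 steps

w: 5,3,3,3,3,3,3,3,3,3,3,3,3,3,3,3
x: 5,1,2,3,4,5,6,7,8,9,10,11,12,13,14,15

steps = 7; useful = 65; efficiency = 65/112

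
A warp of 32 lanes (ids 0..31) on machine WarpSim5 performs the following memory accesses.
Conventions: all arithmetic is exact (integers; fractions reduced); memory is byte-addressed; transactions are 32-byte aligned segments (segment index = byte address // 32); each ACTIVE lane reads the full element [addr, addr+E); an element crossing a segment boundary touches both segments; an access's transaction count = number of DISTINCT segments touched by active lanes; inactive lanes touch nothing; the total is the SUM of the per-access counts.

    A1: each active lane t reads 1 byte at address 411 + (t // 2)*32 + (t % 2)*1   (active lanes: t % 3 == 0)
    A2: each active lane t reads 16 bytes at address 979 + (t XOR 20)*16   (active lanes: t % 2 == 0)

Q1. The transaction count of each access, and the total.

A1: 11 transactions
A2: 17 transactions

Answer: 11,17; total 28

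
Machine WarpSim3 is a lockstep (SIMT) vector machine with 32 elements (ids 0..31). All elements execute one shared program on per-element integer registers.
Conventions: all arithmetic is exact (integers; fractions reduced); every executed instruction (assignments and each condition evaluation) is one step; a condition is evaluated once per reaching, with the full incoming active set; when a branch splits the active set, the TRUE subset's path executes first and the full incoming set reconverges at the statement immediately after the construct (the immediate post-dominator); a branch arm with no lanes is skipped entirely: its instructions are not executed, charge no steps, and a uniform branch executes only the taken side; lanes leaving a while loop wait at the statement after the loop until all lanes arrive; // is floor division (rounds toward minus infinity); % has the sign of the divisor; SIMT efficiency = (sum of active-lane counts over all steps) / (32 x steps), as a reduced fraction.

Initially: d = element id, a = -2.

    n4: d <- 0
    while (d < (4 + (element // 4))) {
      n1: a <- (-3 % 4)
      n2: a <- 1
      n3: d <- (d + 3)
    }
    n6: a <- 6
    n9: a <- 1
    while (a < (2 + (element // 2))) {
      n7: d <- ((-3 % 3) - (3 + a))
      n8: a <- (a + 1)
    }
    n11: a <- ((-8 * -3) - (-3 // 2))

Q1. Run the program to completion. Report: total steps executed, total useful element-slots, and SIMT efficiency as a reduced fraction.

Answer: 70 steps, 1376 useful, 43/70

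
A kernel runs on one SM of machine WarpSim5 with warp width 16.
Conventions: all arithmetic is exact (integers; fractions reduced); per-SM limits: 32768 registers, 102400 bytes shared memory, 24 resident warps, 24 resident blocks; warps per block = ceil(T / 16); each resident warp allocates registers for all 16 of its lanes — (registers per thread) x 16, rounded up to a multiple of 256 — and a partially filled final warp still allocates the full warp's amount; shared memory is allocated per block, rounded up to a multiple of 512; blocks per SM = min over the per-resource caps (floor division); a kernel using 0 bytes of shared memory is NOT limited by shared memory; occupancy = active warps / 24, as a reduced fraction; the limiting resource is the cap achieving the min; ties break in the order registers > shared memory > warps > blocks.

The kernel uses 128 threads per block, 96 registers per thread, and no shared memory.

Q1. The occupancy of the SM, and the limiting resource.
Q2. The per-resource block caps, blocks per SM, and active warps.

Answer: occupancy 2/3, limited by registers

registers: 2 blocks
shared memory: no limit (kernel uses none)
warps: 3 blocks
blocks: 24 blocks

Answer: 2 blocks, 16 active warps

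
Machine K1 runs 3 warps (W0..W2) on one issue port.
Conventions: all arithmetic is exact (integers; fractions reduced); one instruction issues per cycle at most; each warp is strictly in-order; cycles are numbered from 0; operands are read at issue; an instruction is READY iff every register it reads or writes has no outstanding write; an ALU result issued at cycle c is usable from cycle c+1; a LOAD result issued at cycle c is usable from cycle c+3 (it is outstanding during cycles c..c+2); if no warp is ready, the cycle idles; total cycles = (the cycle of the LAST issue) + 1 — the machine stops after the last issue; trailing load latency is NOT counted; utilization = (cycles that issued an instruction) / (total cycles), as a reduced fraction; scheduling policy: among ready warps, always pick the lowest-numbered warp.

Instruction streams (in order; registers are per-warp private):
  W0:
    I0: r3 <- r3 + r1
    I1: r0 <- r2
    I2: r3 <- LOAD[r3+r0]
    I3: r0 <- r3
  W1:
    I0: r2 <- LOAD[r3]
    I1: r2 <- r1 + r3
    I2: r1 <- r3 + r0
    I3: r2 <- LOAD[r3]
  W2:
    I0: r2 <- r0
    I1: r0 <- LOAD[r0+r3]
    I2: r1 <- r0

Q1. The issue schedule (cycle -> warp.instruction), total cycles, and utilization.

cycle 0: W0.I0
cycle 1: W0.I1
cycle 2: W0.I2
cycle 3: W1.I0
cycle 4: W2.I0
cycle 5: W0.I3
cycle 6: W1.I1
cycle 7: W1.I2
cycle 8: W1.I3
cycle 9: W2.I1
cycle 10: idle
cycle 11: idle
cycle 12: W2.I2

Answer: 13 cycles, utilization 11/13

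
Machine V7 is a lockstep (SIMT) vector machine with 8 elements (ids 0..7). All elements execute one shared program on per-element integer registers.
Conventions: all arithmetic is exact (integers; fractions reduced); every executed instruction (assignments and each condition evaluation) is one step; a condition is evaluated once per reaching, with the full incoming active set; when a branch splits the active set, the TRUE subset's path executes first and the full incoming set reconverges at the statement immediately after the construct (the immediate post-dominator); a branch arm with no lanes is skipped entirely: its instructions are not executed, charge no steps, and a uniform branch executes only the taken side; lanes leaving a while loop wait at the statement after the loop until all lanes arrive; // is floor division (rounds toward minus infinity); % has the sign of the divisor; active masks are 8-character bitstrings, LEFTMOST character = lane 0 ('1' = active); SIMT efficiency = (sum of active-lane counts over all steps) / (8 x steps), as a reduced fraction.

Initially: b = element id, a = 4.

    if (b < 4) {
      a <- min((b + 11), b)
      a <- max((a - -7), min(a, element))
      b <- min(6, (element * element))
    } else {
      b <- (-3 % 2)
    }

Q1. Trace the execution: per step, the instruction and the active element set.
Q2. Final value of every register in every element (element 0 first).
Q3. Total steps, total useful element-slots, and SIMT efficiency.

step 0: eval (b < 4)                 11111111
step 1: a <- min((b + 11), b)        11110000
step 2: a <- max((a - -7), min(a, element)) 11110000
step 3: b <- min(6, (element * element)) 11110000
step 4: b <- (-3 % 2)                00001111

Answer: 5 steps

b: 0,1,4,6,1,1,1,1
a: 7,8,9,10,4,4,4,4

steps = 5; useful = 24; efficiency = 24/40 = 3/5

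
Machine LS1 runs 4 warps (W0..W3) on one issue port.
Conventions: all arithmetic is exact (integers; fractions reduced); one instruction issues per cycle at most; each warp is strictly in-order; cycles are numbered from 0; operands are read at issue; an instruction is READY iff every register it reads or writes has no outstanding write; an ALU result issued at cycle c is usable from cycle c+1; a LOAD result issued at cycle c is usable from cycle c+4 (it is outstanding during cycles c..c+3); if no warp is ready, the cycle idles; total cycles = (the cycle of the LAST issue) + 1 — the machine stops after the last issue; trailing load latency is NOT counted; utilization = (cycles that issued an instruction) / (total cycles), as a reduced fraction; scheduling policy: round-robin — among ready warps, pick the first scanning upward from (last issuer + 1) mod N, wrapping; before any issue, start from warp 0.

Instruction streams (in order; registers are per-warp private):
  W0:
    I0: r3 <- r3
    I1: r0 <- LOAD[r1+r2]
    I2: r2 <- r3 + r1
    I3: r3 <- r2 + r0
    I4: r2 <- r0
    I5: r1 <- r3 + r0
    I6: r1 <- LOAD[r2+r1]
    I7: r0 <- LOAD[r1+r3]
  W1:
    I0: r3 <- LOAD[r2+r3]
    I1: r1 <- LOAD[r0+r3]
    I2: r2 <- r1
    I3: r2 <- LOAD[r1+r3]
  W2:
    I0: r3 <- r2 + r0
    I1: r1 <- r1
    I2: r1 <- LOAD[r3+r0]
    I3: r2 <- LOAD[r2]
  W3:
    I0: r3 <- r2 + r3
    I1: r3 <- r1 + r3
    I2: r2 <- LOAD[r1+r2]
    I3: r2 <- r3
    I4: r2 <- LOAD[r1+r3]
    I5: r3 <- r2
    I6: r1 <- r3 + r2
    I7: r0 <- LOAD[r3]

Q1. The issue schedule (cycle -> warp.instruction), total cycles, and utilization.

cycle 0: W0.I0
cycle 1: W1.I0
cycle 2: W2.I0
cycle 3: W3.I0
cycle 4: W0.I1
cycle 5: W1.I1
cycle 6: W2.I1
cycle 7: W3.I1
cycle 8: W0.I2
cycle 9: W1.I2
cycle 10: W2.I2
cycle 11: W3.I2
cycle 12: W0.I3
cycle 13: W1.I3
cycle 14: W2.I3
cycle 15: W3.I3
cycle 16: W0.I4
cycle 17: W3.I4
cycle 18: W0.I5
cycle 19: W0.I6
cycle 20: idle
cycle 21: W3.I5
cycle 22: W3.I6
cycle 23: W0.I7
cycle 24: W3.I7

Answer: 25 cycles, utilization 24/25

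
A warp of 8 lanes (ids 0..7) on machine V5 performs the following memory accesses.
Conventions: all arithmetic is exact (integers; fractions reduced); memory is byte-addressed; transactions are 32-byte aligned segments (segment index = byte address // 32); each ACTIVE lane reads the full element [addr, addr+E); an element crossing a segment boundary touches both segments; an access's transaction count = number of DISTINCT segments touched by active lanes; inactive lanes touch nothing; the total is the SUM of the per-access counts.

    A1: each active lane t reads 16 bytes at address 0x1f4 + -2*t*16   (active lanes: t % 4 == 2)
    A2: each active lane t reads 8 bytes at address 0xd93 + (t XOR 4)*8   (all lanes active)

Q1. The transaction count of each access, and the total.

A1: 4 transactions
A2: 3 transactions

Answer: 4,3; total 7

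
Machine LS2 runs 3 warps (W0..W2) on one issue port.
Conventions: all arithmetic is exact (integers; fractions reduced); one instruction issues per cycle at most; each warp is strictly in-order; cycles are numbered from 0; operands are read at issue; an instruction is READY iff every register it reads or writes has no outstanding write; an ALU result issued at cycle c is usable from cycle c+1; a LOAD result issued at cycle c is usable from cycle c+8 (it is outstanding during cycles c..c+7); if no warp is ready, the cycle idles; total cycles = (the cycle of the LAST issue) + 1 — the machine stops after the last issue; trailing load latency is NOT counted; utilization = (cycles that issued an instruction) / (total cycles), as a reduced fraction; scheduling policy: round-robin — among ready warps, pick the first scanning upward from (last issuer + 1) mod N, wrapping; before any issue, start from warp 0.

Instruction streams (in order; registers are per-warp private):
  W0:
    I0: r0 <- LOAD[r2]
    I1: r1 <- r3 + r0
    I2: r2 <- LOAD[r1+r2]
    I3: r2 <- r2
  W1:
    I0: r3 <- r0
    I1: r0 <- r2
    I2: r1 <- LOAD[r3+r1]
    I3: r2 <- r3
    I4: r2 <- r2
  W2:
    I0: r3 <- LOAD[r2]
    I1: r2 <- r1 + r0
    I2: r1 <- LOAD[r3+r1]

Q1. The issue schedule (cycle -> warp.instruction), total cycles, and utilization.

cycle 0: W0.I0
cycle 1: W1.I0
cycle 2: W2.I0
cycle 3: W1.I1
cycle 4: W2.I1
cycle 5: W1.I2
cycle 6: W1.I3
cycle 7: W1.I4
cycle 8: W0.I1
cycle 9: W0.I2
cycle 10: W2.I2
cycle 11: idle
cycle 12: idle
cycle 13: idle
cycle 14: idle
cycle 15: idle
cycle 16: idle
cycle 17: W0.I3

Answer: 18 cycles, utilization 2/3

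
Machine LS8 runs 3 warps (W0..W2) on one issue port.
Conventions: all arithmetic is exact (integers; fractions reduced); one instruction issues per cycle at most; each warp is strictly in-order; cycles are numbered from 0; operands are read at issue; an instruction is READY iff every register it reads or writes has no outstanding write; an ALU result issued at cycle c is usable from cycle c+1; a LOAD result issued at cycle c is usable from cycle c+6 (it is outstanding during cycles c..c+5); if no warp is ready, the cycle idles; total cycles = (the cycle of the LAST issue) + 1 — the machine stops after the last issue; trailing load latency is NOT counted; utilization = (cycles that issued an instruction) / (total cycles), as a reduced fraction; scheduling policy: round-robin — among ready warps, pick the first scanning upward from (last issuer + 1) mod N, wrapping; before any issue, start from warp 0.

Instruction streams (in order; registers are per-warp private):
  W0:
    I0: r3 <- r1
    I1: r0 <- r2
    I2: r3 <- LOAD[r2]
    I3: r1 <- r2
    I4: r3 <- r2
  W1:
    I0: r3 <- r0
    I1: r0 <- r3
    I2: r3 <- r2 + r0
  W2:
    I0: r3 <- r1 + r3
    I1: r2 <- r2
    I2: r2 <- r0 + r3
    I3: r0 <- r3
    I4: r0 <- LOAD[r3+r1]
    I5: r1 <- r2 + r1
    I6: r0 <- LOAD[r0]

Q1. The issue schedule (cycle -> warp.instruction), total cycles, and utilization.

cycle 0: W0.I0
cycle 1: W1.I0
cycle 2: W2.I0
cycle 3: W0.I1
cycle 4: W1.I1
cycle 5: W2.I1
cycle 6: W0.I2
cycle 7: W1.I2
cycle 8: W2.I2
cycle 9: W0.I3
cycle 10: W2.I3
cycle 11: W2.I4
cycle 12: W0.I4
cycle 13: W2.I5
cycle 14: idle
cycle 15: idle
cycle 16: idle
cycle 17: W2.I6

Answer: 18 cycles, utilization 5/6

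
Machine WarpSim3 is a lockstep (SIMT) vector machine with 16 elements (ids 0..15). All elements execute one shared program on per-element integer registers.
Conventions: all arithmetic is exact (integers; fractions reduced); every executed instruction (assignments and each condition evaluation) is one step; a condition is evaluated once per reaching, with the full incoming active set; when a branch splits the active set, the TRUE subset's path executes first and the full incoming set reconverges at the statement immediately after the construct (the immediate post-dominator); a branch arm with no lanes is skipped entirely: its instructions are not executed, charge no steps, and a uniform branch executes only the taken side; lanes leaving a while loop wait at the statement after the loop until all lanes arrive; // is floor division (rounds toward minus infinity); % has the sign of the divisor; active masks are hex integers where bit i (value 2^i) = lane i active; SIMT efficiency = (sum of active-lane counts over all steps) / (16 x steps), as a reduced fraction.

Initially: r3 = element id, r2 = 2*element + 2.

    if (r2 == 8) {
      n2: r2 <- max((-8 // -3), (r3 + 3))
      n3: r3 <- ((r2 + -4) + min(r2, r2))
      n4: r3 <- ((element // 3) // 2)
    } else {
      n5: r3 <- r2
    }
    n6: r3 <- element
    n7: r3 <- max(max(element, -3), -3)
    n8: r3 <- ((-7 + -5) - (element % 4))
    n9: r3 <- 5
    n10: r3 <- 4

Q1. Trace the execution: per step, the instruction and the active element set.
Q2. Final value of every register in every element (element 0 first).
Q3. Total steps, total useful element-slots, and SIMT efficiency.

step 0: eval (r2 == 8)               0xffff
step 1: r2 <- max((-8 // -3), (r3 + 3)) 0x0008
step 2: r3 <- ((r2 + -4) + min(r2, r2)) 0x0008
step 3: r3 <- ((element // 3) // 2)  0x0008
step 4: r3 <- r2                     0xfff7
step 5: r3 <- element                0xffff
step 6: r3 <- max(max(element, -3), -3) 0xffff
step 7: r3 <- ((-7 + -5) - (element % 4)) 0xffff
step 8: r3 <- 5                      0xffff
step 9: r3 <- 4                      0xffff

Answer: 10 steps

r3: 4,4,4,4,4,4,4,4,4,4,4,4,4,4,4,4
r2: 2,4,6,6,10,12,14,16,18,20,22,24,26,28,30,32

steps = 10; useful = 114; efficiency = 114/160 = 57/80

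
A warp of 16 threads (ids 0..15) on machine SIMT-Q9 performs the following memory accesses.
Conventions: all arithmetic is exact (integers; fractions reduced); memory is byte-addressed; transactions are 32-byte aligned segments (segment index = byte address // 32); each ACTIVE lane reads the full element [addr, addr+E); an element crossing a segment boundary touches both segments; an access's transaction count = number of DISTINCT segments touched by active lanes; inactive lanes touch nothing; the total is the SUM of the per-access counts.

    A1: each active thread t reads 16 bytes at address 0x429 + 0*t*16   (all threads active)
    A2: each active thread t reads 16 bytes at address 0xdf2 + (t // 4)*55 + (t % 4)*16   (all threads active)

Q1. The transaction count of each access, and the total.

A1: 1 transaction
A2: 8 transactions

Answer: 1,8; total 9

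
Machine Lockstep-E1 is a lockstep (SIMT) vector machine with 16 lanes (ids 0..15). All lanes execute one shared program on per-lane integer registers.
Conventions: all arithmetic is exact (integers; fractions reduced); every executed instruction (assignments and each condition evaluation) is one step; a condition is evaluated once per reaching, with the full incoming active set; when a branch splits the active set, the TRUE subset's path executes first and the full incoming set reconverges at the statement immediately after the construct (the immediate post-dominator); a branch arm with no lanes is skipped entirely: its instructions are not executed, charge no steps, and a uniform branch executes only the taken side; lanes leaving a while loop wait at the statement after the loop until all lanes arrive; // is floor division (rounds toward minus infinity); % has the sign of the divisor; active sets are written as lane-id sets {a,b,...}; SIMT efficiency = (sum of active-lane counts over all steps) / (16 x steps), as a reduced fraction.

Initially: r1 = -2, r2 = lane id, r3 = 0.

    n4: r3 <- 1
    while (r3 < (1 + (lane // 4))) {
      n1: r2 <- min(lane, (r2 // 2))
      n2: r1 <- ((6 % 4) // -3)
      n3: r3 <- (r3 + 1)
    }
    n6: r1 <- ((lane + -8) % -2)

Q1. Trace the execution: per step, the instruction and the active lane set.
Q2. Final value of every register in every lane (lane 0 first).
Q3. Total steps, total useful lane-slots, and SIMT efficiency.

step 0: r3 <- 1                      {0,1,2,3,4,5,6,7,8,9,10,11,12,13,14,15}
step 1: eval (r3 < (1 + (lane // 4))) {0,1,2,3,4,5,6,7,8,9,10,11,12,13,14,15}
step 2: r2 <- min(lane, (r2 // 2))   {4,5,6,7,8,9,10,11,12,13,14,15}
step 3: r1 <- ((6 % 4) // -3)        {4,5,6,7,8,9,10,11,12,13,14,15}
step 4: r3 <- (r3 + 1)               {4,5,6,7,8,9,10,11,12,13,14,15}
step 5: eval (r3 < (1 + (lane // 4))) {4,5,6,7,8,9,10,11,12,13,14,15}
step 6: r2 <- min(lane, (r2 // 2))   {8,9,10,11,12,13,14,15}
step 7: r1 <- ((6 % 4) // -3)        {8,9,10,11,12,13,14,15}
step 8: r3 <- (r3 + 1)               {8,9,10,11,12,13,14,15}
step 9: eval (r3 < (1 + (lane // 4))) {8,9,10,11,12,13,14,15}
step 10: r2 <- min(lane, (r2 // 2))   {12,13,14,15}
step 11: r1 <- ((6 % 4) // -3)        {12,13,14,15}
step 12: r3 <- (r3 + 1)               {12,13,14,15}
step 13: eval (r3 < (1 + (lane // 4))) {12,13,14,15}
step 14: r1 <- ((lane + -8) % -2)     {0,1,2,3,4,5,6,7,8,9,10,11,12,13,14,15}

Answer: 15 steps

r1: 0,-1,0,-1,0,-1,0,-1,0,-1,0,-1,0,-1,0,-1
r2: 0,1,2,3,2,2,3,3,2,2,2,2,1,1,1,1
r3: 1,1,1,1,2,2,2,2,3,3,3,3,4,4,4,4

steps = 15; useful = 144; efficiency = 144/240 = 3/5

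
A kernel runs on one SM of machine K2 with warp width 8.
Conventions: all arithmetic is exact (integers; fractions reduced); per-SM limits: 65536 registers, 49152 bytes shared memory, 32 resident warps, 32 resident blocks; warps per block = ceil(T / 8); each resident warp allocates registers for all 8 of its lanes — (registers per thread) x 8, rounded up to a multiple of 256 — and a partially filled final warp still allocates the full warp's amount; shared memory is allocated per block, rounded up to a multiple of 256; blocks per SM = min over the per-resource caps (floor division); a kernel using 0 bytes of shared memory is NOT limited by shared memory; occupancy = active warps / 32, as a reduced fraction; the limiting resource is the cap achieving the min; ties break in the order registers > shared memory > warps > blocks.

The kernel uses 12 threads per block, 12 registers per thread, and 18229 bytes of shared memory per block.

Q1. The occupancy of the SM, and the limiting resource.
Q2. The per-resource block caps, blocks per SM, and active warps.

Answer: occupancy 1/8, limited by shared memory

registers: 128 blocks
shared memory: 2 blocks
warps: 16 blocks
blocks: 32 blocks

Answer: 2 blocks, 4 active warps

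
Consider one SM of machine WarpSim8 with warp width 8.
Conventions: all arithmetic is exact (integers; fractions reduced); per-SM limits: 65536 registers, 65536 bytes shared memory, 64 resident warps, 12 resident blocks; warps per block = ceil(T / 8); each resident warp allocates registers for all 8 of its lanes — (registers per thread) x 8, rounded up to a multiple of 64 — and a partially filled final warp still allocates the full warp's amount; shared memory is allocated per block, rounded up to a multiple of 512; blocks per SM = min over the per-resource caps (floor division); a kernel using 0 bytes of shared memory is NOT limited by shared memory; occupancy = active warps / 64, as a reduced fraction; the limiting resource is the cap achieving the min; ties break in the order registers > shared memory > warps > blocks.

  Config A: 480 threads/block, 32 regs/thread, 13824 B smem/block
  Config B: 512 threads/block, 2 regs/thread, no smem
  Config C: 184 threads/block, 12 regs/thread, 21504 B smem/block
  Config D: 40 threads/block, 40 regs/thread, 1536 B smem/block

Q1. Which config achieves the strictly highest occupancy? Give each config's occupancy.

occupancies: A 15/16, B 1, C 23/32, D 15/16

Answer: B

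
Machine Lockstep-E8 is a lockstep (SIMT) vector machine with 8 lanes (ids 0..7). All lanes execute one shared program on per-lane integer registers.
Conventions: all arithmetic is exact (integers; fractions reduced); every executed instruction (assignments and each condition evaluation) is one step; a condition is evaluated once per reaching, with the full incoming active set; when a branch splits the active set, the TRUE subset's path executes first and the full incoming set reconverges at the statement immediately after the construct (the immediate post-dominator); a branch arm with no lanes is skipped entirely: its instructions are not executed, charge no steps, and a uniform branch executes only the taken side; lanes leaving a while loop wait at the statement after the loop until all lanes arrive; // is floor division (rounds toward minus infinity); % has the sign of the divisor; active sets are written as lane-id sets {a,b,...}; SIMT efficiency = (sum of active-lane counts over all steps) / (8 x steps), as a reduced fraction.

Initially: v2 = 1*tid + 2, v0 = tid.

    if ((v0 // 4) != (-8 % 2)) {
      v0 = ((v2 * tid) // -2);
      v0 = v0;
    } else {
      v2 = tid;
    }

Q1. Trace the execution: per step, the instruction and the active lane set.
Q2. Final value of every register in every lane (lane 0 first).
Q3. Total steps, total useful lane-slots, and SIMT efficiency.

step 0: eval ((v0 // 4) != (-8 % 2)) {0,1,2,3,4,5,6,7}
step 1: v0 <- ((v2 * tid) // -2)     {4,5,6,7}
step 2: v0 <- v0                     {4,5,6,7}
step 3: v2 <- tid                    {0,1,2,3}

Answer: 4 steps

v2: 0,1,2,3,6,7,8,9
v0: 0,1,2,3,-12,-18,-24,-32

steps = 4; useful = 20; efficiency = 20/32 = 5/8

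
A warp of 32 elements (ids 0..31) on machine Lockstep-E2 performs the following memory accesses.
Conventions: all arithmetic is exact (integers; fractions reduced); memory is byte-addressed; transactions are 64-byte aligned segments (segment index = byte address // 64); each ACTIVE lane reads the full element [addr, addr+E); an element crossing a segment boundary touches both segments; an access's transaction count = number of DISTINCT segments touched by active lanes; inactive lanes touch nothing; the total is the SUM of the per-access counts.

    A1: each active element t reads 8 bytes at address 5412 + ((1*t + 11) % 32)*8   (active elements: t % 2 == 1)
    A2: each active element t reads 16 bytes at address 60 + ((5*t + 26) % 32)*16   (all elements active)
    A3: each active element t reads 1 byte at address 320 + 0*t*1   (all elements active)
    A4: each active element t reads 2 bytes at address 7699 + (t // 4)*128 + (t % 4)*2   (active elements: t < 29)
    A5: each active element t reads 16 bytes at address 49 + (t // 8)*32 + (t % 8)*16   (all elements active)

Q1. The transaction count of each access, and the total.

A1: 5 transactions
A2: 9 transactions
A3: 1 transaction
A4: 8 transactions
A5: 5 transactions

Answer: 5,9,1,8,5; total 28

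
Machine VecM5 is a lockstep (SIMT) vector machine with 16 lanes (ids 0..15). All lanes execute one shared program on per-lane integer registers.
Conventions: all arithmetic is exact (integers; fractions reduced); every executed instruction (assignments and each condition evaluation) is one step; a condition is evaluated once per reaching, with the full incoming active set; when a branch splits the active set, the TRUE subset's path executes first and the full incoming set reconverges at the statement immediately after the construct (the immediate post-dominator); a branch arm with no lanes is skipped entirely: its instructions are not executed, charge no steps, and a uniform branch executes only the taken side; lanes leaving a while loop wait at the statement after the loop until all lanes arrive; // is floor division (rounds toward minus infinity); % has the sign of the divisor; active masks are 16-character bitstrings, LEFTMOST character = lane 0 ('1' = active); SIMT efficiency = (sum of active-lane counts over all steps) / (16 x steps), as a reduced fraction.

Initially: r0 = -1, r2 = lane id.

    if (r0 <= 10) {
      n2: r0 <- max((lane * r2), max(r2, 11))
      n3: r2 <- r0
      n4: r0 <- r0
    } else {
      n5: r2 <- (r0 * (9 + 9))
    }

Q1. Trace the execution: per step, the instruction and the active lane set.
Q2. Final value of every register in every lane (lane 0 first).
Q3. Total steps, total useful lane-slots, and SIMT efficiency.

step 0: eval (r0 <= 10)              1111111111111111
step 1: r0 <- max((lane * r2), max(r2, 11)) 1111111111111111
step 2: r2 <- r0                     1111111111111111
step 3: r0 <- r0                     1111111111111111

Answer: 4 steps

r0: 11,11,11,11,16,25,36,49,64,81,100,121,144,169,196,225
r2: 11,11,11,11,16,25,36,49,64,81,100,121,144,169,196,225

steps = 4; useful = 64; efficiency = 64/64 = 1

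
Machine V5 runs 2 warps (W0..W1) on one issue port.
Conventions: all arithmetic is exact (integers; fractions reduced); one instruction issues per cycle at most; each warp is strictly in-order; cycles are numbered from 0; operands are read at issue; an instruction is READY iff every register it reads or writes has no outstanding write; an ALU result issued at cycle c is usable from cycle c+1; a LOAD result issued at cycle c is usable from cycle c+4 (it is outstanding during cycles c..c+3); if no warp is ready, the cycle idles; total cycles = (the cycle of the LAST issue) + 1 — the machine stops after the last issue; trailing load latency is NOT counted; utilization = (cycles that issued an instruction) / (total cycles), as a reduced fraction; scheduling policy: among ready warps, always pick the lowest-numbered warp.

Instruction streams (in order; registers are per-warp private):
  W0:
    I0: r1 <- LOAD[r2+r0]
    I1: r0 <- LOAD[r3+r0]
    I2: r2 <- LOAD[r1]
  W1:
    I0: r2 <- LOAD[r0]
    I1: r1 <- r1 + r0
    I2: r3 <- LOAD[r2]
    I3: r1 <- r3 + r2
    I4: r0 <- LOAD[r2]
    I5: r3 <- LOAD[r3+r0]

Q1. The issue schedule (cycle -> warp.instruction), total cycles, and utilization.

cycle 0: W0.I0
cycle 1: W0.I1
cycle 2: W1.I0
cycle 3: W1.I1
cycle 4: W0.I2
cycle 5: idle
cycle 6: W1.I2
cycle 7: idle
cycle 8: idle
cycle 9: idle
cycle 10: W1.I3
cycle 11: W1.I4
cycle 12: idle
cycle 13: idle
cycle 14: idle
cycle 15: W1.I5

Answer: 16 cycles, utilization 9/16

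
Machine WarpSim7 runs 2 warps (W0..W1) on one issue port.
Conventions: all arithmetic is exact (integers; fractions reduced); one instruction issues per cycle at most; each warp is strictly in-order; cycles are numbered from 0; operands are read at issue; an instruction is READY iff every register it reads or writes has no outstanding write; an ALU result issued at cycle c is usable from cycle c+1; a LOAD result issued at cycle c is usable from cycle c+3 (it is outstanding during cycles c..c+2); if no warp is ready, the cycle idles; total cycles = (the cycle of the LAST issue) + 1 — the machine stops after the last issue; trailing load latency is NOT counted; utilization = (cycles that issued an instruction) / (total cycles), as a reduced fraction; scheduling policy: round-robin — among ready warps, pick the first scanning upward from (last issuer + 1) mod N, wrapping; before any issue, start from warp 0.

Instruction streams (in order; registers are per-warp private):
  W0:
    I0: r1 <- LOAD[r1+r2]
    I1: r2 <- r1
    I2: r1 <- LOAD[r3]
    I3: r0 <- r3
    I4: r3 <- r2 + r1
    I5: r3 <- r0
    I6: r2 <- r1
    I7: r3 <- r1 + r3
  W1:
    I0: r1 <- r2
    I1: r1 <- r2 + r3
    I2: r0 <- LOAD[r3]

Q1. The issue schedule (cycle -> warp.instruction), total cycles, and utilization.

cycle 0: W0.I0
cycle 1: W1.I0
cycle 2: W1.I1
cycle 3: W0.I1
cycle 4: W1.I2
cycle 5: W0.I2
cycle 6: W0.I3
cycle 7: idle
cycle 8: W0.I4
cycle 9: W0.I5
cycle 10: W0.I6
cycle 11: W0.I7

Answer: 12 cycles, utilization 11/12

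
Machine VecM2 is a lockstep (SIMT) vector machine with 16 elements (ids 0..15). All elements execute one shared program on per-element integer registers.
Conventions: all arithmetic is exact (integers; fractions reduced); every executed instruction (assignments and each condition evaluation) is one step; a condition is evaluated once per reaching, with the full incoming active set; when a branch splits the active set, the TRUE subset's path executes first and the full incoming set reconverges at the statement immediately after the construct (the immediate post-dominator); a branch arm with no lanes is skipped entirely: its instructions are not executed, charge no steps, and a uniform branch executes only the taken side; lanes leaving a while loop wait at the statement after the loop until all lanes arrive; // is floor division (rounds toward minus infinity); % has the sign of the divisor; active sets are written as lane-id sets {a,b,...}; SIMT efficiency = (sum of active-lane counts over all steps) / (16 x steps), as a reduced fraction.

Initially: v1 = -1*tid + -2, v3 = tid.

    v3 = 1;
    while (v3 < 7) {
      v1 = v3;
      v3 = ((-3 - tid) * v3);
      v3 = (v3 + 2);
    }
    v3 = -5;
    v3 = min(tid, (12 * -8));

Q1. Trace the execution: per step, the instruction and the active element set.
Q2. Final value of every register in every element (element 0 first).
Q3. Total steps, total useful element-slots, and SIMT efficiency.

step 0: v3 <- 1                      {0,1,2,3,4,5,6,7,8,9,10,11,12,13,14,15}
step 1: eval (v3 < 7)                {0,1,2,3,4,5,6,7,8,9,10,11,12,13,14,15}
step 2: v1 <- v3                     {0,1,2,3,4,5,6,7,8,9,10,11,12,13,14,15}
step 3: v3 <- ((-3 - tid) * v3)      {0,1,2,3,4,5,6,7,8,9,10,11,12,13,14,15}
step 4: v3 <- (v3 + 2)               {0,1,2,3,4,5,6,7,8,9,10,11,12,13,14,15}
step 5: eval (v3 < 7)                {0,1,2,3,4,5,6,7,8,9,10,11,12,13,14,15}
step 6: v1 <- v3                     {0,1,2,3,4,5,6,7,8,9,10,11,12,13,14,15}
step 7: v3 <- ((-3 - tid) * v3)      {0,1,2,3,4,5,6,7,8,9,10,11,12,13,14,15}
step 8: v3 <- (v3 + 2)               {0,1,2,3,4,5,6,7,8,9,10,11,12,13,14,15}
step 9: eval (v3 < 7)                {0,1,2,3,4,5,6,7,8,9,10,11,12,13,14,15}
step 10: v1 <- v3                     {0}
step 11: v3 <- ((-3 - tid) * v3)      {0}
step 12: v3 <- (v3 + 2)               {0}
step 13: eval (v3 < 7)                {0}
step 14: v1 <- v3                     {0}
step 15: v3 <- ((-3 - tid) * v3)      {0}
step 16: v3 <- (v3 + 2)               {0}
step 17: eval (v3 < 7)                {0}
step 18: v3 <- -5                     {0,1,2,3,4,5,6,7,8,9,10,11,12,13,14,15}
step 19: v3 <- min(tid, (12 * -8))    {0,1,2,3,4,5,6,7,8,9,10,11,12,13,14,15}

Answer: 20 steps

v1: -13,-2,-3,-4,-5,-6,-7,-8,-9,-10,-11,-12,-13,-14,-15,-16
v3: -96,-96,-96,-96,-96,-96,-96,-96,-96,-96,-96,-96,-96,-96,-96,-96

steps = 20; useful = 200; efficiency = 200/320 = 5/8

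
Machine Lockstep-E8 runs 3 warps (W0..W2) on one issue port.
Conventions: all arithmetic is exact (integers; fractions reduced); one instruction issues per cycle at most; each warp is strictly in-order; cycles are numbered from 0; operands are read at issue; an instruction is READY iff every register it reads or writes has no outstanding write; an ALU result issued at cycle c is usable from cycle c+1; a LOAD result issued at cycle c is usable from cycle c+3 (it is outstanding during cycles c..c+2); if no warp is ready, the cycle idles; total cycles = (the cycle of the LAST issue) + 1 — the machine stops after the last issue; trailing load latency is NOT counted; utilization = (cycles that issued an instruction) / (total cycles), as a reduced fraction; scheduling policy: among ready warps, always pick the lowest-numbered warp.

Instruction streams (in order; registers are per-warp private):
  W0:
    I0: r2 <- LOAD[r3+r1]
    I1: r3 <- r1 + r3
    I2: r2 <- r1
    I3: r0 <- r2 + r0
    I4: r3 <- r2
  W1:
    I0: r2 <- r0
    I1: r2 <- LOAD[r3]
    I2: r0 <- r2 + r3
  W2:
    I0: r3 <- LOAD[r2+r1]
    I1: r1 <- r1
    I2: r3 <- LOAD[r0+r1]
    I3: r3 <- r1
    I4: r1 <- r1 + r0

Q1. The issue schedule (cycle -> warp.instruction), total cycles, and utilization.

cycle 0: W0.I0
cycle 1: W0.I1
cycle 2: W1.I0
cycle 3: W0.I2
cycle 4: W0.I3
cycle 5: W0.I4
cycle 6: W1.I1
cycle 7: W2.I0
cycle 8: W2.I1
cycle 9: W1.I2
cycle 10: W2.I2
cycle 11: idle
cycle 12: idle
cycle 13: W2.I3
cycle 14: W2.I4

Answer: 15 cycles, utilization 13/15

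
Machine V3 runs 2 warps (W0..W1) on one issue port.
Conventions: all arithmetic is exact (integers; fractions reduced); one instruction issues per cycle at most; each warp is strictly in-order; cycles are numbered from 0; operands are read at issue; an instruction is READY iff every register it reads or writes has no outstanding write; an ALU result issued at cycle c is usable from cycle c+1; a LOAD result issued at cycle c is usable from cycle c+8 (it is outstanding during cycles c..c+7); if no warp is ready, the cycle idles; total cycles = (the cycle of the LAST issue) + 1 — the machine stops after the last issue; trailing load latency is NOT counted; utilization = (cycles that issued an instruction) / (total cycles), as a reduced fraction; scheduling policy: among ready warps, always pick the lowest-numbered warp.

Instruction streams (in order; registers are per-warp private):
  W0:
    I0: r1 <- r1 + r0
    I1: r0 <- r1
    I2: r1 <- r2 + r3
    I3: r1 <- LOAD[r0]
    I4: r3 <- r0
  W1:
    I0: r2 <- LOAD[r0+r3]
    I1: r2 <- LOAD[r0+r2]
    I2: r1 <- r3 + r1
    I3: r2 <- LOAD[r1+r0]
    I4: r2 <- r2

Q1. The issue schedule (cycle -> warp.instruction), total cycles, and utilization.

cycle 0: W0.I0
cycle 1: W0.I1
cycle 2: W0.I2
cycle 3: W0.I3
cycle 4: W0.I4
cycle 5: W1.I0
cycle 6: idle
cycle 7: idle
cycle 8: idle
cycle 9: idle
cycle 10: idle
cycle 11: idle
cycle 12: idle
cycle 13: W1.I1
cycle 14: W1.I2
cycle 15: idle
cycle 16: idle
cycle 17: idle
cycle 18: idle
cycle 19: idle
cycle 20: idle
cycle 21: W1.I3
cycle 22: idle
cycle 23: idle
cycle 24: idle
cycle 25: idle
cycle 26: idle
cycle 27: idle
cycle 28: idle
cycle 29: W1.I4

Answer: 30 cycles, utilization 1/3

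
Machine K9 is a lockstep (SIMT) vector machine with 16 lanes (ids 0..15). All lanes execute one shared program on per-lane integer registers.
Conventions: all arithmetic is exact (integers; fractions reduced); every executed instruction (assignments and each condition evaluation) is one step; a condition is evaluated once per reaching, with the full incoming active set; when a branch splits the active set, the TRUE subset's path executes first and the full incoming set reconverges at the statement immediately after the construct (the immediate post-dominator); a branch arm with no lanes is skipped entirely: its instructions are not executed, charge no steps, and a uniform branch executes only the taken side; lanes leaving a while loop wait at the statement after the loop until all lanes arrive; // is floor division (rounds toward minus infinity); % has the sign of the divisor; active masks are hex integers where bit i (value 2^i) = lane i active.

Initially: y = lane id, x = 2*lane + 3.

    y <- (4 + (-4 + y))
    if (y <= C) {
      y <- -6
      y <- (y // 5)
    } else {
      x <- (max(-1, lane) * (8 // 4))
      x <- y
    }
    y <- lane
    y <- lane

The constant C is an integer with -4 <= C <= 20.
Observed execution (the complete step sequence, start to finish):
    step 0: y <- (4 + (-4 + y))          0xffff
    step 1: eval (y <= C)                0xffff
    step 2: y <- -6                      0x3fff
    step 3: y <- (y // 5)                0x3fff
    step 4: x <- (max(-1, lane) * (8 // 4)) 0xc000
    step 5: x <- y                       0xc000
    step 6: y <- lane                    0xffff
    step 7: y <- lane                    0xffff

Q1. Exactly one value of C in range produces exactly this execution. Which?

Answer: C = 13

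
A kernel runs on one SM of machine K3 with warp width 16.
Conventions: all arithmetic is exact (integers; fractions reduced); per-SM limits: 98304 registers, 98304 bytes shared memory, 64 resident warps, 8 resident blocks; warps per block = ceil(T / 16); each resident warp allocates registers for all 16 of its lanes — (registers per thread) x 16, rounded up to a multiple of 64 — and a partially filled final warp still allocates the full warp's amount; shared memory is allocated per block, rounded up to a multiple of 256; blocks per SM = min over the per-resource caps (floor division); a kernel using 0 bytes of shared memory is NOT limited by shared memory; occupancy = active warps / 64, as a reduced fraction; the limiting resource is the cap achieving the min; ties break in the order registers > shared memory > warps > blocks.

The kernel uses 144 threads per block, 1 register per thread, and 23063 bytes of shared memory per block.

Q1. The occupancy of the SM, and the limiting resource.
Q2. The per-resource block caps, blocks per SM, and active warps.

Answer: occupancy 9/16, limited by shared memory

registers: 170 blocks
shared memory: 4 blocks
warps: 7 blocks
blocks: 8 blocks

Answer: 4 blocks, 36 active warps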